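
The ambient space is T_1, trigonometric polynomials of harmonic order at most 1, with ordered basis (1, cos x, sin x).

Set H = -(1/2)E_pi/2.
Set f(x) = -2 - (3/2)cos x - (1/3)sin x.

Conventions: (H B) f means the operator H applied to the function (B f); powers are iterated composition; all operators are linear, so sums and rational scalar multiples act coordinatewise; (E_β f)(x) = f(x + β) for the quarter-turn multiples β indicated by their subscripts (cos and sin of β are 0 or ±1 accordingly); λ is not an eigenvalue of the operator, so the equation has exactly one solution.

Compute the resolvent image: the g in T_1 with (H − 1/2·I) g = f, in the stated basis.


the result is g(x) = 2 + (7/6)cos x + (11/6)sin x

write g with unknown coordinates in the stated basis and equate coefficients in (H − 1/2·I) g = f
solving from the highest basis element down gives g = 2 + (7/6)cos x + (11/6)sin x
check: H g = -1 - (11/12)cos x + (7/12)sin x
so H g − 1/2·g = -2 - (3/2)cos x - (1/3)sin x = f ✓


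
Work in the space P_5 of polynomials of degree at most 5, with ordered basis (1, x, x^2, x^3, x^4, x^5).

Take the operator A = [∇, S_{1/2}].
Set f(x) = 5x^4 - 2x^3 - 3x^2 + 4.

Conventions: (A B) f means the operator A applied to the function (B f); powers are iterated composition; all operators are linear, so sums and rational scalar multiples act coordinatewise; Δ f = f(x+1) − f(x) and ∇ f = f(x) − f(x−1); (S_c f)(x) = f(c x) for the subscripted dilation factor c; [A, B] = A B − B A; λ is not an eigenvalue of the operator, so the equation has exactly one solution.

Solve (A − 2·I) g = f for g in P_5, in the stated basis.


the image equals g(x) = -(5/2)x^4 + (21/16)x^3 - (39/256)x^2 + (3035/1024)x - 18613/4096

write g with unknown coordinates in the stated basis and equate coefficients in (A − 2·I) g = f
solving from the highest basis element down gives g = -(5/2)x^4 + (21/16)x^3 - (39/256)x^2 + (3035/1024)x - 18613/4096
check: A g = (5/8)x^3 - (423/128)x^2 + (3035/512)x - 10421/2048
so A g − 2·g = 5x^4 - 2x^3 - 3x^2 + 4 = f ✓


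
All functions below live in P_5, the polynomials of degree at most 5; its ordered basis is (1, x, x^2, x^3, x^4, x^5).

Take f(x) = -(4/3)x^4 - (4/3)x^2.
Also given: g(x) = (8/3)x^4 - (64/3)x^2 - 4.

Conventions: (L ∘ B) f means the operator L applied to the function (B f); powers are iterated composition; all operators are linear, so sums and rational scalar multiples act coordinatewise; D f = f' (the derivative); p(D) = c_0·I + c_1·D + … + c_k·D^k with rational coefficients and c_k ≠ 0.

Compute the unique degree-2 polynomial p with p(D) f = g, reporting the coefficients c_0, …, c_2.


D^0 f = -(4/3)x^4 - (4/3)x^2
D^1 f = -(16/3)x^3 - (8/3)x
D^2 f = -16x^2 - 8/3
matching coefficients of g against c_0 f + c_1 Df + … from the top degree down determines the c_i
solution: c_0 = -2, c_1 = 0, c_2 = 3/2

c_0 = -2, c_1 = 0, c_2 = 3/2


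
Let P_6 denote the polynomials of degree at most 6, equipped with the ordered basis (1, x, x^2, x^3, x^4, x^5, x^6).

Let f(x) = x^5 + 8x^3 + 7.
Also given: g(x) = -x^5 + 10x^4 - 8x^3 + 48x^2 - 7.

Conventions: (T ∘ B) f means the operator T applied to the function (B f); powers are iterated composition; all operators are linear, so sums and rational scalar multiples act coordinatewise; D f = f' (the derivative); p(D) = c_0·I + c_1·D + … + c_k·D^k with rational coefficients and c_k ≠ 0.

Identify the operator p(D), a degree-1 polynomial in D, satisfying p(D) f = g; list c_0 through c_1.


c_0 = -1, c_1 = 2

D^0 f = x^5 + 8x^3 + 7
D^1 f = 5x^4 + 24x^2
matching coefficients of g against c_0 f + c_1 Df + … from the top degree down determines the c_i
solution: c_0 = -1, c_1 = 2


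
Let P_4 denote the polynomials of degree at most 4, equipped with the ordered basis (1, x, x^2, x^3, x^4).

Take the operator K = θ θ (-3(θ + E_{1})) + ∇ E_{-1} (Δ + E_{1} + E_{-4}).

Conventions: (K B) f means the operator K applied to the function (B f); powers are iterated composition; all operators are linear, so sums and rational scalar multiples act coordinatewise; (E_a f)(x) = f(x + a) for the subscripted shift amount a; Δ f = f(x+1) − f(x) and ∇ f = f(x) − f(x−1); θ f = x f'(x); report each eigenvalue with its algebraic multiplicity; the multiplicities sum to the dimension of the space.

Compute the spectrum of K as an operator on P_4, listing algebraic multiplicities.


λ = -240 (multiplicity 1), λ = -108 (multiplicity 1), λ = -36 (multiplicity 1), λ = -6 (multiplicity 1), λ = 0 (multiplicity 1)

image of 1: 0
image of x: -6x + 2
image of x^2: -36x^2 - 2x - 10
image of x^3: -108x^3 - 30x^2 - 39x + 86
image of x^4: -240x^4 - 100x^3 - 132x^2 + 332x - 658
the matrix is upper triangular; its diagonal is (0, -6, -36, -108, -240)
for a triangular matrix the eigenvalues are the diagonal entries, with algebraic multiplicity their repetition count


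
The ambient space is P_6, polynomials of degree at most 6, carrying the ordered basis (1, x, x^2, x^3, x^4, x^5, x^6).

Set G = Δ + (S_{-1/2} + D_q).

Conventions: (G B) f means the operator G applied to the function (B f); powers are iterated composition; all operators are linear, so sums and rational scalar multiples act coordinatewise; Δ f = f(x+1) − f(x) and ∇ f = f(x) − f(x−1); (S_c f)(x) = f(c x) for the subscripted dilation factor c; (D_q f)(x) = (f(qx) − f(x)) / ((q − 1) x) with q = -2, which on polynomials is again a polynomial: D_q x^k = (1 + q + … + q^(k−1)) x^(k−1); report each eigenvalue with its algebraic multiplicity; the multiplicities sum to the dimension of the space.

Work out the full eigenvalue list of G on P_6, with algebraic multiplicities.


λ = -1/2 (multiplicity 1), λ = -1/8 (multiplicity 1), λ = -1/32 (multiplicity 1), λ = 1/64 (multiplicity 1), λ = 1/16 (multiplicity 1), λ = 1/4 (multiplicity 1), λ = 1 (multiplicity 1)

image of 1: 1
image of x: -(1/2)x + 2
image of x^2: (1/4)x^2 + x + 1
image of x^3: -(1/8)x^3 + 6x^2 + 3x + 1
image of x^4: (1/16)x^4 - x^3 + 6x^2 + 4x + 1
image of x^5: -(1/32)x^5 + 16x^4 + 10x^3 + 10x^2 + 5x + 1
image of x^6: (1/64)x^6 - 15x^5 + 15x^4 + 20x^3 + 15x^2 + 6x + 1
the matrix is upper triangular; its diagonal is (1, -1/2, 1/4, -1/8, 1/16, -1/32, 1/64)
for a triangular matrix the eigenvalues are the diagonal entries, with algebraic multiplicity their repetition count


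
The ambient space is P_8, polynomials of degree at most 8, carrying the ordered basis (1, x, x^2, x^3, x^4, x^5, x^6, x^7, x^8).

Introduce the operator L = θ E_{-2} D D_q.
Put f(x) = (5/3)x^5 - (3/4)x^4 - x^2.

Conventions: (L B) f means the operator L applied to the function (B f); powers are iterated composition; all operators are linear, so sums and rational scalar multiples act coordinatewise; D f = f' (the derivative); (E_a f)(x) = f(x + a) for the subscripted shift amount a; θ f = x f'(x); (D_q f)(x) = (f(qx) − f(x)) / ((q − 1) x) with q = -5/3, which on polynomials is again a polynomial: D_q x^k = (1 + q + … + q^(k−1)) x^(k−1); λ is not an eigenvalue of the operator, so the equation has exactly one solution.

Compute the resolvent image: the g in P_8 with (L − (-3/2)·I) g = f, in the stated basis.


write g with unknown coordinates in the stated basis and equate coefficients in (L − (-3/2)·I) g = f
solving from the highest basis element down gives g = (10/9)x^5 - (1/2)x^4 - (33680/729)x^3 + (130562/729)x^2 - (879472/19683)x
check: L g = (16840/243)x^3 - (65524/243)x^2 + (439736/6561)x
so L g − (-3/2)·g = (5/3)x^5 - (3/4)x^4 - x^2 = f ✓

the image equals g(x) = (10/9)x^5 - (1/2)x^4 - (33680/729)x^3 + (130562/729)x^2 - (879472/19683)x


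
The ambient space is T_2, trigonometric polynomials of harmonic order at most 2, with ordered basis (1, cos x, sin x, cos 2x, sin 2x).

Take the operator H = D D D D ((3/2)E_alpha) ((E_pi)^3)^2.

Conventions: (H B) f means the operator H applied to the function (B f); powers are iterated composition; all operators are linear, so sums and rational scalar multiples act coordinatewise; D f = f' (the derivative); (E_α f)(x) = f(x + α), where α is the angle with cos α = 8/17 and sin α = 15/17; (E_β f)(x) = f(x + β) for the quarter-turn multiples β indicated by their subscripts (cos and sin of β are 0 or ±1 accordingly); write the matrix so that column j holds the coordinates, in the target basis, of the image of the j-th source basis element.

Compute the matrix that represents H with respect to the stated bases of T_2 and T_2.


the matrix is [[0, 0, 0, 0, 0]; [0, 12/17, 45/34, 0, 0]; [0, -45/34, 12/17, 0, 0]; [0, 0, 0, -3864/289, 5760/289]; [0, 0, 0, -5760/289, -3864/289]] (rows listed top to bottom)

image of 1: 0
image of cos x: (12/17)cos x - (45/34)sin x
image of sin x: (45/34)cos x + (12/17)sin x
image of cos 2x: -(3864/289)cos 2x - (5760/289)sin 2x
image of sin 2x: (5760/289)cos 2x - (3864/289)sin 2x
each image's coordinates form column j of the matrix


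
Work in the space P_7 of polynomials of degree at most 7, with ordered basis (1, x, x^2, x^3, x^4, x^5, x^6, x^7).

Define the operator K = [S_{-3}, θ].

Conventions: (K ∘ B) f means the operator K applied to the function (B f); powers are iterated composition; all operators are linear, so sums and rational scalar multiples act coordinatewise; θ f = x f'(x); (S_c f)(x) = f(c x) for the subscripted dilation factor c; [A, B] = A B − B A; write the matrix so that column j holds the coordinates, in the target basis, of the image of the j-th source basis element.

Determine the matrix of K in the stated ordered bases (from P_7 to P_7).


the matrix is [[0, 0, 0, 0, 0, 0, 0, 0]; [0, 0, 0, 0, 0, 0, 0, 0]; [0, 0, 0, 0, 0, 0, 0, 0]; [0, 0, 0, 0, 0, 0, 0, 0]; [0, 0, 0, 0, 0, 0, 0, 0]; [0, 0, 0, 0, 0, 0, 0, 0]; [0, 0, 0, 0, 0, 0, 0, 0]; [0, 0, 0, 0, 0, 0, 0, 0]] (rows listed top to bottom)

image of 1: 0
image of x: 0
image of x^2: 0
image of x^3: 0
image of x^4: 0
image of x^5: 0
image of x^6: 0
image of x^7: 0
each image's coordinates form column j of the matrix


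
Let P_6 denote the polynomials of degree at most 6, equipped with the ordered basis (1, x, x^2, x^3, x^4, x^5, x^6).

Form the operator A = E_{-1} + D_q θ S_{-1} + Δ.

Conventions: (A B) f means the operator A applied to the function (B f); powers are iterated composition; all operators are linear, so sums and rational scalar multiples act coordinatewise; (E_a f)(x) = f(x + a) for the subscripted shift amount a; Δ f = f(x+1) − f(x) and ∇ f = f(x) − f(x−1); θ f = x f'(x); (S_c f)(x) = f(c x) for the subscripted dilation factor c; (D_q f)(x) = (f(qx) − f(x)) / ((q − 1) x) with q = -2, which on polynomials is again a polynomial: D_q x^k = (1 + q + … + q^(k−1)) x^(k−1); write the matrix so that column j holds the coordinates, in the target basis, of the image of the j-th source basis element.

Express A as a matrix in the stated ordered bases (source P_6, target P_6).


the matrix is [[1, -1, 2, 0, 2, 0, 2]; [0, 1, -2, 6, 0, 10, 0]; [0, 0, 1, -9, 12, 0, 30]; [0, 0, 0, 1, -20, 20, 0]; [0, 0, 0, 0, 1, -55, 30]; [0, 0, 0, 0, 0, 1, -126]; [0, 0, 0, 0, 0, 0, 1]] (rows listed top to bottom)

image of 1: 1
image of x: x - 1
image of x^2: x^2 - 2x + 2
image of x^3: x^3 - 9x^2 + 6x
image of x^4: x^4 - 20x^3 + 12x^2 + 2
image of x^5: x^5 - 55x^4 + 20x^3 + 10x
image of x^6: x^6 - 126x^5 + 30x^4 + 30x^2 + 2
each image's coordinates form column j of the matrix


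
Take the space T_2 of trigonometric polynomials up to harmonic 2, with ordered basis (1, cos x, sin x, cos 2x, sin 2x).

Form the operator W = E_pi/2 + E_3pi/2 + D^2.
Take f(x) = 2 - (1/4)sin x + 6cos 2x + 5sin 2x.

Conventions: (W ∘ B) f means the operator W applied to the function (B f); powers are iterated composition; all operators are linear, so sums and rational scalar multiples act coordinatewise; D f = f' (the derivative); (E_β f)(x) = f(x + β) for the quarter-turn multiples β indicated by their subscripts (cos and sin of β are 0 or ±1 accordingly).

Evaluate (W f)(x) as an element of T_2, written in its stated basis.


the image equals g(x) = 4 + (1/4)sin x - 36cos 2x - 30sin 2x

E_pi/2 f = 2 - (1/4)cos x - 6cos 2x - 5sin 2x
E_3pi/2 f = 2 + (1/4)cos x - 6cos 2x - 5sin 2x
D f = -(1/4)cos x + 10cos 2x - 12sin 2x
D D f = (1/4)sin x - 24cos 2x - 20sin 2x
(E_pi/2 + E_3pi/2 + D^2) f = 4 + (1/4)sin x - 36cos 2x - 30sin 2x


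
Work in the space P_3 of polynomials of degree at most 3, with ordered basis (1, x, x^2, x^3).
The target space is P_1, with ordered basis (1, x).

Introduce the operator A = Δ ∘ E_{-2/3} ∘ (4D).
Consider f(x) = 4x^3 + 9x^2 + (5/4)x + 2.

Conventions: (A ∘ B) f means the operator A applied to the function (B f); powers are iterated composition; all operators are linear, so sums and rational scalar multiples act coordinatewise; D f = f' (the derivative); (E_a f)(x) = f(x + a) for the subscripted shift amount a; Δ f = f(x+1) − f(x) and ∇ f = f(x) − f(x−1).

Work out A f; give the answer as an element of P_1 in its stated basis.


the image equals g(x) = 96x + 56

D f = 12x^2 + 18x + 5/4
(4D) f = 48x^2 + 72x + 5
E_{-2/3} (4D) f = 48x^2 + 8x - 65/3
Δ E_{-2/3} (4D) f = 96x + 56


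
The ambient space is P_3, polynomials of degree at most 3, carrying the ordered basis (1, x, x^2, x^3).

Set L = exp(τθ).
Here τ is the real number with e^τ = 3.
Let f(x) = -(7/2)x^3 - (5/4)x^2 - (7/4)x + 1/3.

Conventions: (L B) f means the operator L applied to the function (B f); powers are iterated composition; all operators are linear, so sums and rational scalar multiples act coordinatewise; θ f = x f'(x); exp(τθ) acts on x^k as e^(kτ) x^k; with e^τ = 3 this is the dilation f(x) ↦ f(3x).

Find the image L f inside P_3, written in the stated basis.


exp(τθ) x^k = e^(kτ) x^k; with e^τ = 3 this sends x^k to 3^k x^k
x ↦ 3 x
x^2 ↦ 9 x^2
x^3 ↦ 27 x^3
applying this coordinatewise to f: exp(τθ) f = -(189/2)x^3 - (45/4)x^2 - (21/4)x + 1/3

the result is g(x) = -(189/2)x^3 - (45/4)x^2 - (21/4)x + 1/3


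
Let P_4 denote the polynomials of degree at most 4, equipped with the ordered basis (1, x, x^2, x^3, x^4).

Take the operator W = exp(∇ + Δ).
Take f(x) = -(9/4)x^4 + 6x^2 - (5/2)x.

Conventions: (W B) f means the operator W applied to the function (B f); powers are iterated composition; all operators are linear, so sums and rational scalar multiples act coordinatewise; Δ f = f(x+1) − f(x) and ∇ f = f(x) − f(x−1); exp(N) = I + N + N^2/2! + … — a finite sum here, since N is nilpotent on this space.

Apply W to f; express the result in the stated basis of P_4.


order-1 term: -18x^3 + 6x - 5
order-2 term: -54x^2 - 12
order-3 term: -72x
order-4 term: -36
the series for exp(∇ + Δ) f terminates at order 4
exp(∇ + Δ) f = -(9/4)x^4 - 18x^3 - 48x^2 - (137/2)x - 53

the image equals g(x) = -(9/4)x^4 - 18x^3 - 48x^2 - (137/2)x - 53


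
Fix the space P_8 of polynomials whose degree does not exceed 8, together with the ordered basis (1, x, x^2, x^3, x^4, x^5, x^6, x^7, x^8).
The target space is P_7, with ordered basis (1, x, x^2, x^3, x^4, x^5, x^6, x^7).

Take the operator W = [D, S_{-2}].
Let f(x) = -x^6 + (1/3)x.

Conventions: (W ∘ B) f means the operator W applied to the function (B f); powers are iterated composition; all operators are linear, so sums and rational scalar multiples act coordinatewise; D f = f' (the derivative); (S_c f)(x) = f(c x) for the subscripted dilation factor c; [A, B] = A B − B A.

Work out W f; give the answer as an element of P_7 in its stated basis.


the image equals g(x) = -576x^5 - 1

S_{-2} f = -64x^6 - (2/3)x
D S_{-2} f = -384x^5 - 2/3
D f = -6x^5 + 1/3
S_{-2} D f = 192x^5 + 1/3
[D, S_{-2}] f = -576x^5 - 1


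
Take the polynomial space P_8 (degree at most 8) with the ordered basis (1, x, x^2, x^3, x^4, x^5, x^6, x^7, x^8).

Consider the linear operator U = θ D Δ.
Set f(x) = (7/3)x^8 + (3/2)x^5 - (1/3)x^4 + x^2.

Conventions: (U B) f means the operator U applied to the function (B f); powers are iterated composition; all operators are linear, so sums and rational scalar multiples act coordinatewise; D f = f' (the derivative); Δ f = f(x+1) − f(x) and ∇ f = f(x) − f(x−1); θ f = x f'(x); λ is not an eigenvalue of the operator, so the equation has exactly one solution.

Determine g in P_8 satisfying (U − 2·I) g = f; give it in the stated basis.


the image equals g(x) = -(7/6)x^8 - 196x^6 - (1963/4)x^5 - (74479/6)x^4 - (65705/2)x^3 - 175637x^2 - (542750/3)x

write g with unknown coordinates in the stated basis and equate coefficients in (U − 2·I) g = f
solving from the highest basis element down gives g = -(7/6)x^8 - 196x^6 - (1963/4)x^5 - (74479/6)x^4 - (65705/2)x^3 - 175637x^2 - (542750/3)x
check: U g = -392x^6 - 980x^5 - (74480/3)x^4 - 65705x^3 - 351273x^2 - (1085500/3)x
so U g − 2·g = (7/3)x^8 + (3/2)x^5 - (1/3)x^4 + x^2 = f ✓


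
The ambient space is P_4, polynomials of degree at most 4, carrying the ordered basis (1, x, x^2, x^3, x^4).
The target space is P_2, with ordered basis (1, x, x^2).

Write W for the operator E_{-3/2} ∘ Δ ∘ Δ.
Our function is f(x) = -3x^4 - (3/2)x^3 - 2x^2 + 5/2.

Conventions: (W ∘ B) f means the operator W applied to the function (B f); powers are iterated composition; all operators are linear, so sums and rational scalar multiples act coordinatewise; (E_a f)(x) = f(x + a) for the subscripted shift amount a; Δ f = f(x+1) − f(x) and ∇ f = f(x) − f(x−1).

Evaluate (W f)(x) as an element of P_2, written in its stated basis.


g(x) = -36x^2 + 27x - 29/2

Δ f = -12x^3 - (45/2)x^2 - (41/2)x - 13/2
Δ Δ f = -36x^2 - 81x - 55
E_{-3/2} Δ Δ f = -36x^2 + 27x - 29/2


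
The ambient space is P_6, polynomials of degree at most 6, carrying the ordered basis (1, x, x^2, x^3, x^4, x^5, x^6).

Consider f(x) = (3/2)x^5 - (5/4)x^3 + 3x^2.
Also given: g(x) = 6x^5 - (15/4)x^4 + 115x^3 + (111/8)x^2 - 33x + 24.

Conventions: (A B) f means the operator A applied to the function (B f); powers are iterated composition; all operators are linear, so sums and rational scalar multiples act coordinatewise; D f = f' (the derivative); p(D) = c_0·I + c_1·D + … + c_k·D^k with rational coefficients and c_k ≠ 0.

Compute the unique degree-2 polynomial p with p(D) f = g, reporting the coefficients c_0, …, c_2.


c_0 = 4, c_1 = -1/2, c_2 = 4

D^0 f = (3/2)x^5 - (5/4)x^3 + 3x^2
D^1 f = (15/2)x^4 - (15/4)x^2 + 6x
D^2 f = 30x^3 - (15/2)x + 6
matching coefficients of g against c_0 f + c_1 Df + … from the top degree down determines the c_i
solution: c_0 = 4, c_1 = -1/2, c_2 = 4


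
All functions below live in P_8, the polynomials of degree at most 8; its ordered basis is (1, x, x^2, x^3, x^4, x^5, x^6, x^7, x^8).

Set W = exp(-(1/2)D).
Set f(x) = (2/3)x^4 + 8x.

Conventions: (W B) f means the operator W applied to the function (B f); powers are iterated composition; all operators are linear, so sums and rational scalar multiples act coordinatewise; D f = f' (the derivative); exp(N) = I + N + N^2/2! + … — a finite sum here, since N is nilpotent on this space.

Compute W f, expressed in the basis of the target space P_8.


order-1 term: -(4/3)x^3 - 4
order-2 term: x^2
order-3 term: -(1/3)x
order-4 term: 1/24
the series for exp(-(1/2)D) f terminates at order 4
exp(-(1/2)D) f = (2/3)x^4 - (4/3)x^3 + x^2 + (23/3)x - 95/24

g(x) = (2/3)x^4 - (4/3)x^3 + x^2 + (23/3)x - 95/24


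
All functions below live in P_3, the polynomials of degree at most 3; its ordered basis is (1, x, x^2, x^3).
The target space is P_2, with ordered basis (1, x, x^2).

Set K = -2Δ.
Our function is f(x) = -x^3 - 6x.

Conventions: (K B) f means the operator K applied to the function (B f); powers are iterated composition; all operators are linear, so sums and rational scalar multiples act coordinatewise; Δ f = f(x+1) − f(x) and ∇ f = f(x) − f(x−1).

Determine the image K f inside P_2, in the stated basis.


Δ f = -3x^2 - 3x - 7
(-2Δ) f = 6x^2 + 6x + 14

g(x) = 6x^2 + 6x + 14


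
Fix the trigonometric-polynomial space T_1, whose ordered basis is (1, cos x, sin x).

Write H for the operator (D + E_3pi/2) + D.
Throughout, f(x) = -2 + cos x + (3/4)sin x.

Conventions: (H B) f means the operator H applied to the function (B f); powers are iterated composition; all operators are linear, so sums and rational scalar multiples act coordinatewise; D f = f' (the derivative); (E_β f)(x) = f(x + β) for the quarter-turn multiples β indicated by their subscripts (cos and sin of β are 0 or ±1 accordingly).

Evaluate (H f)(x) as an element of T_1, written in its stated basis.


D f = (3/4)cos x - sin x
E_3pi/2 f = -2 - (3/4)cos x + sin x
(D + E_3pi/2) f = -2
D f = (3/4)cos x - sin x
((D + E_3pi/2) + D) f = -2 + (3/4)cos x - sin x

the result is g(x) = -2 + (3/4)cos x - sin x


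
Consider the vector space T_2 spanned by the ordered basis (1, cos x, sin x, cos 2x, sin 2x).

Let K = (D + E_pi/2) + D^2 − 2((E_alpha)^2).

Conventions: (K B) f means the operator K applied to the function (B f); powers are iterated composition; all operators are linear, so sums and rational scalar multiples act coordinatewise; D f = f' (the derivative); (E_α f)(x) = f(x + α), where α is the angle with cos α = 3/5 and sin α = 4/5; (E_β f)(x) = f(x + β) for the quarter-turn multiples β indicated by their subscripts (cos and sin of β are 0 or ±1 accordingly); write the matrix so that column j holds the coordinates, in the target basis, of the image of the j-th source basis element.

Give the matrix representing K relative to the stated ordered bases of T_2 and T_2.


the matrix is [[-1, 0, 0, 0, 0]; [0, -11/25, 2/25, 0, 0]; [0, -2/25, -11/25, 0, 0]; [0, 0, 0, -2071/625, 1922/625]; [0, 0, 0, -1922/625, -2071/625]] (rows listed top to bottom)

image of 1: -1
image of cos x: -(11/25)cos x - (2/25)sin x
image of sin x: (2/25)cos x - (11/25)sin x
image of cos 2x: -(2071/625)cos 2x - (1922/625)sin 2x
image of sin 2x: (1922/625)cos 2x - (2071/625)sin 2x
each image's coordinates form column j of the matrix


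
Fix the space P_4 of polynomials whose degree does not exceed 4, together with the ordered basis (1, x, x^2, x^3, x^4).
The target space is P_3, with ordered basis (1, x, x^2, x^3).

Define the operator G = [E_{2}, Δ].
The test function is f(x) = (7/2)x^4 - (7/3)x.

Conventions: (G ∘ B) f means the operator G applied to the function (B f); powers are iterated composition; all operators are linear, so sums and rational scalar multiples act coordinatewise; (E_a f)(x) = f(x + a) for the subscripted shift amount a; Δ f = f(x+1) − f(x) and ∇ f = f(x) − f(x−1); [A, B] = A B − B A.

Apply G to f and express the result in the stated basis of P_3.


Δ f = 14x^3 + 21x^2 + 14x + 7/6
E_{2} Δ f = 14x^3 + 105x^2 + 266x + 1351/6
E_{2} f = (7/2)x^4 + 28x^3 + 84x^2 + (329/3)x + 154/3
Δ E_{2} f = 14x^3 + 105x^2 + 266x + 1351/6
[E_{2}, Δ] f = 0

g(x) = 0


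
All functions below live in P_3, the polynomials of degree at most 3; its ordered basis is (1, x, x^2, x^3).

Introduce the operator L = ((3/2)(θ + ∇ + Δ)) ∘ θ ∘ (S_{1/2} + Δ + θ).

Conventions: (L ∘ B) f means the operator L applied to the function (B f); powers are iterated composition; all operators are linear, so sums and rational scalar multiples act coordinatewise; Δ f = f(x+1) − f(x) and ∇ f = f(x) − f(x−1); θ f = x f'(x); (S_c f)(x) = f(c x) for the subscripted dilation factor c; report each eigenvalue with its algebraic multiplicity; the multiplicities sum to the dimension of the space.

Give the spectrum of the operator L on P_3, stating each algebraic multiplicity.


λ = 0 (multiplicity 1), λ = 9/4 (multiplicity 1), λ = 27/2 (multiplicity 1), λ = 675/16 (multiplicity 1)

image of 1: 0
image of x: (9/4)x + 9/2
image of x^2: (27/2)x^2 + 30x + 6
image of x^3: (675/16)x^3 + (819/8)x^2 + (81/2)x + 297/8
the matrix is upper triangular; its diagonal is (0, 9/4, 27/2, 675/16)
for a triangular matrix the eigenvalues are the diagonal entries, with algebraic multiplicity their repetition count


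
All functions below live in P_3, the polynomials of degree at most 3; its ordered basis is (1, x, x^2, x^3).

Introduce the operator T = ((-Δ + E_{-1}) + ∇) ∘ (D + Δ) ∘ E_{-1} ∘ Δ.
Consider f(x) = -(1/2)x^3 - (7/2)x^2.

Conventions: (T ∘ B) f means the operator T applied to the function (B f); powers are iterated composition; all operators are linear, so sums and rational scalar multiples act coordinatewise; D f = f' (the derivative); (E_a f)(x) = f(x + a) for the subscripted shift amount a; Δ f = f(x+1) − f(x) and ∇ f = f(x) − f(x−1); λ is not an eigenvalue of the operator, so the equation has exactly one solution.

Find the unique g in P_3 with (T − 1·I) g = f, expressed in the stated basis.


the image equals g(x) = (1/2)x^3 + (7/2)x^2 + 6x + 13/2

write g with unknown coordinates in the stated basis and equate coefficients in (T − 1·I) g = f
solving from the highest basis element down gives g = (1/2)x^3 + (7/2)x^2 + 6x + 13/2
check: T g = 6x + 13/2
so T g − 1·g = -(1/2)x^3 - (7/2)x^2 = f ✓


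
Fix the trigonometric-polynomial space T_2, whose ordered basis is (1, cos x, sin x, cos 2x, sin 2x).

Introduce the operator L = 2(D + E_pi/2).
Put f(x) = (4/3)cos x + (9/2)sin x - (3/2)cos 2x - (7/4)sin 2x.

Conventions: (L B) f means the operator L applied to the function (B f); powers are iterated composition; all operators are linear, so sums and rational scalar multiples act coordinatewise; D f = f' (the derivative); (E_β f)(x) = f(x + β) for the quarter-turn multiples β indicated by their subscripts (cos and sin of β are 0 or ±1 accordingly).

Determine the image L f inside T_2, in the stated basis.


D f = (9/2)cos x - (4/3)sin x - (7/2)cos 2x + 3sin 2x
E_pi/2 f = (9/2)cos x - (4/3)sin x + (3/2)cos 2x + (7/4)sin 2x
(D + E_pi/2) f = 9cos x - (8/3)sin x - 2cos 2x + (19/4)sin 2x
(2(D + E_pi/2)) f = 18cos x - (16/3)sin x - 4cos 2x + (19/2)sin 2x

the image equals g(x) = 18cos x - (16/3)sin x - 4cos 2x + (19/2)sin 2x


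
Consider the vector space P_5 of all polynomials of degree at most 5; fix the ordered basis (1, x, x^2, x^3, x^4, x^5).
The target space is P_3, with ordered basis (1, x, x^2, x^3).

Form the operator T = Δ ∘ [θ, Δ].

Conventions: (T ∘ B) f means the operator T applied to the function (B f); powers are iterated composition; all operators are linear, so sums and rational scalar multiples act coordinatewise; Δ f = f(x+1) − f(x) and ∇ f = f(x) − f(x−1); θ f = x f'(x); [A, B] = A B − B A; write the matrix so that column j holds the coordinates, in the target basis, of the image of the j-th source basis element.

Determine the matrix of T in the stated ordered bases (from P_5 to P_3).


image of 1: 0
image of x: 0
image of x^2: -2
image of x^3: -6x - 9
image of x^4: -12x^2 - 36x - 28
image of x^5: -20x^3 - 90x^2 - 140x - 75
each image's coordinates form column j of the matrix

the matrix is [[0, 0, -2, -9, -28, -75]; [0, 0, 0, -6, -36, -140]; [0, 0, 0, 0, -12, -90]; [0, 0, 0, 0, 0, -20]] (rows listed top to bottom)


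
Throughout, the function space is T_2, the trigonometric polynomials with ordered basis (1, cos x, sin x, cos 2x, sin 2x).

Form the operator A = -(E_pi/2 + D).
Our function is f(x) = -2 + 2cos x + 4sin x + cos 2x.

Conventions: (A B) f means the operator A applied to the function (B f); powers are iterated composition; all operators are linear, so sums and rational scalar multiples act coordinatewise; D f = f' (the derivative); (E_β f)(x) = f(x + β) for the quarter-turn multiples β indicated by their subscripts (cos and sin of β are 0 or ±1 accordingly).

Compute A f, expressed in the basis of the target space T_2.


E_pi/2 f = -2 + 4cos x - 2sin x - cos 2x
D f = 4cos x - 2sin x - 2sin 2x
(E_pi/2 + D) f = -2 + 8cos x - 4sin x - cos 2x - 2sin 2x
(-(E_pi/2 + D)) f = 2 - 8cos x + 4sin x + cos 2x + 2sin 2x

g(x) = 2 - 8cos x + 4sin x + cos 2x + 2sin 2x


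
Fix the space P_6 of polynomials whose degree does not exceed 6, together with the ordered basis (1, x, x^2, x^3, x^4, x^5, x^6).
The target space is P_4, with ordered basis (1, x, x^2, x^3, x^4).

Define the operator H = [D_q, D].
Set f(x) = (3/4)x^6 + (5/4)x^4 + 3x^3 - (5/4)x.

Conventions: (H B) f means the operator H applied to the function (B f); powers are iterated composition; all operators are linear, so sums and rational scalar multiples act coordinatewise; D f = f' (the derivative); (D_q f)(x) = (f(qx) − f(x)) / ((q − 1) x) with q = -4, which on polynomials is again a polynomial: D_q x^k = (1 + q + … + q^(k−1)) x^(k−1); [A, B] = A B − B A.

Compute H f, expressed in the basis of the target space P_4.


g(x) = (15975/4)x^4 + (1025/4)x^2 - 105x

D f = (9/2)x^5 + 5x^3 + 9x^2 - 5/4
D_q D f = (1845/2)x^4 + 65x^2 - 27x
D_q f = -(2457/4)x^5 - (255/4)x^3 + 39x^2 - 5/4
D D_q f = -(12285/4)x^4 - (765/4)x^2 + 78x
[D_q, D] f = (15975/4)x^4 + (1025/4)x^2 - 105x


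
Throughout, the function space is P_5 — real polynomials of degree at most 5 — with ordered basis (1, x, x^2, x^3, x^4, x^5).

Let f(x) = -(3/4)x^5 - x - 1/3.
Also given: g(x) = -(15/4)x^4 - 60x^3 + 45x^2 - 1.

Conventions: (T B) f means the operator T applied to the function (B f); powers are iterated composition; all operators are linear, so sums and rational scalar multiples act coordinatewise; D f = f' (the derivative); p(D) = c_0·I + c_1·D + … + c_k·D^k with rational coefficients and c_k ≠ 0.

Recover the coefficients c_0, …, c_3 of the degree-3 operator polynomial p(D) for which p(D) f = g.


D^0 f = -(3/4)x^5 - x - 1/3
D^1 f = -(15/4)x^4 - 1
D^2 f = -15x^3
D^3 f = -45x^2
matching coefficients of g against c_0 f + c_1 Df + … from the top degree down determines the c_i
solution: c_0 = 0, c_1 = 1, c_2 = 4, c_3 = -1

p(D) = D + 4·D^2 − D^3, i.e. c_0 = 0, c_1 = 1, c_2 = 4, c_3 = -1


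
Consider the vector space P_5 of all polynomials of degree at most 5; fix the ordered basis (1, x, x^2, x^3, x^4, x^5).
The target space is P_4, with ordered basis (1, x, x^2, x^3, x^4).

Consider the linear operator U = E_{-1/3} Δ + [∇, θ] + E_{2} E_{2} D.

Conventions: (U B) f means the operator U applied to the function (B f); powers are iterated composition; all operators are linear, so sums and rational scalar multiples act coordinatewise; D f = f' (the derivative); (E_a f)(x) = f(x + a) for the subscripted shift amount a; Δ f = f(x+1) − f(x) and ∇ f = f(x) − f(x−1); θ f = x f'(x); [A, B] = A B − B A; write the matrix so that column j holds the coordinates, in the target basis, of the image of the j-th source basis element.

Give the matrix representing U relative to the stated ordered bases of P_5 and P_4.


the matrix is [[0, 3, 19/3, 154/3, 6809/27, 104096/81]; [0, 0, 6, 19, 616/3, 34045/27]; [0, 0, 0, 9, 38, 1540/3]; [0, 0, 0, 0, 12, 190/3]; [0, 0, 0, 0, 0, 15]] (rows listed top to bottom)

image of 1: 0
image of x: 3
image of x^2: 6x + 19/3
image of x^3: 9x^2 + 19x + 154/3
image of x^4: 12x^3 + 38x^2 + (616/3)x + 6809/27
image of x^5: 15x^4 + (190/3)x^3 + (1540/3)x^2 + (34045/27)x + 104096/81
each image's coordinates form column j of the matrix


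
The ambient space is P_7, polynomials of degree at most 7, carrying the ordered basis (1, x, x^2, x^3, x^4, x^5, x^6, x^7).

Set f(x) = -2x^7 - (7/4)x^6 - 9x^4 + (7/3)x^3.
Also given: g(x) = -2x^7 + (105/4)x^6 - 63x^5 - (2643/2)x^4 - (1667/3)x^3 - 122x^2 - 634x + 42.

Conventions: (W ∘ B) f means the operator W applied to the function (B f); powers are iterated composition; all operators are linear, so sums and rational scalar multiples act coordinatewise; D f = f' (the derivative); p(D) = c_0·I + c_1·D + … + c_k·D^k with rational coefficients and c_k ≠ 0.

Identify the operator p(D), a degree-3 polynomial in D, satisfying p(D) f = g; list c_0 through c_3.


c_0 = 1, c_1 = -2, c_2 = 1, c_3 = 3

D^0 f = -2x^7 - (7/4)x^6 - 9x^4 + (7/3)x^3
D^1 f = -14x^6 - (21/2)x^5 - 36x^3 + 7x^2
D^2 f = -84x^5 - (105/2)x^4 - 108x^2 + 14x
D^3 f = -420x^4 - 210x^3 - 216x + 14
matching coefficients of g against c_0 f + c_1 Df + … from the top degree down determines the c_i
solution: c_0 = 1, c_1 = -2, c_2 = 1, c_3 = 3


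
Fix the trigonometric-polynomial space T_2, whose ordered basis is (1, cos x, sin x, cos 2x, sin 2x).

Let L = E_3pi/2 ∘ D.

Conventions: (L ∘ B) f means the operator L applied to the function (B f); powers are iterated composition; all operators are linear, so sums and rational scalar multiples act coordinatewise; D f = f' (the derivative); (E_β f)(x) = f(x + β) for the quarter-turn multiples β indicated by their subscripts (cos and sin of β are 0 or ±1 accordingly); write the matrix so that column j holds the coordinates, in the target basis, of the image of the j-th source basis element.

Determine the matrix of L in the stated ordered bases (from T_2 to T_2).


the matrix is [[0, 0, 0, 0, 0]; [0, 1, 0, 0, 0]; [0, 0, 1, 0, 0]; [0, 0, 0, 0, -2]; [0, 0, 0, 2, 0]] (rows listed top to bottom)

image of 1: 0
image of cos x: cos x
image of sin x: sin x
image of cos 2x: 2sin 2x
image of sin 2x: -2cos 2x
each image's coordinates form column j of the matrix


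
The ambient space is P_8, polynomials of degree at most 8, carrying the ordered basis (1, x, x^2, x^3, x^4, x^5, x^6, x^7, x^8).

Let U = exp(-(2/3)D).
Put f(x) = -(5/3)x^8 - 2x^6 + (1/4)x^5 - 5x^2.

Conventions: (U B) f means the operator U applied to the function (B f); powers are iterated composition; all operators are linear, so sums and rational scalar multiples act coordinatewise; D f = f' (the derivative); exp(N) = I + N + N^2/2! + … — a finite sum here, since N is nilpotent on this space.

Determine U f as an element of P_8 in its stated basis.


order-1 term: (80/9)x^7 + 8x^5 - (5/6)x^4 + (20/3)x
order-2 term: -(560/27)x^6 - (40/3)x^4 + (10/9)x^3 - 20/9
order-3 term: (2240/81)x^5 + (320/27)x^3 - (20/27)x^2
order-4 term: -(5600/243)x^4 - (160/27)x^2 + (20/81)x
order-5 term: (8960/729)x^3 + (128/81)x - 8/243
order-6 term: -(8960/2187)x^2 - 128/729
order-7 term: (5120/6561)x
order-8 term: -1280/19683
the series for exp(-(2/3)D) f terminates at order 8
exp(-(2/3)D) f = -(5/3)x^8 + (80/9)x^7 - (614/27)x^6 + (11633/324)x^5 - (18085/486)x^4 + (18410/729)x^3 - (34475/2187)x^2 + (60848/6561)x - 49124/19683

the result is g(x) = -(5/3)x^8 + (80/9)x^7 - (614/27)x^6 + (11633/324)x^5 - (18085/486)x^4 + (18410/729)x^3 - (34475/2187)x^2 + (60848/6561)x - 49124/19683


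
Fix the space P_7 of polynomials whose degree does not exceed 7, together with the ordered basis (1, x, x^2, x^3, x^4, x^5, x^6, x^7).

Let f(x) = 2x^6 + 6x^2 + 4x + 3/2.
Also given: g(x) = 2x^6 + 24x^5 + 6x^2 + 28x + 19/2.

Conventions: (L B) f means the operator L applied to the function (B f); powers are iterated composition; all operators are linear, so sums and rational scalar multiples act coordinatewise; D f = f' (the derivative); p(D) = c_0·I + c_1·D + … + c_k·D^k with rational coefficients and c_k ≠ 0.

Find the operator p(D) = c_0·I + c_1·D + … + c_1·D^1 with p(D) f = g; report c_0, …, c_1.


D^0 f = 2x^6 + 6x^2 + 4x + 3/2
D^1 f = 12x^5 + 12x + 4
matching coefficients of g against c_0 f + c_1 Df + … from the top degree down determines the c_i
solution: c_0 = 1, c_1 = 2

p(D) = I + 2·D, i.e. c_0 = 1, c_1 = 2


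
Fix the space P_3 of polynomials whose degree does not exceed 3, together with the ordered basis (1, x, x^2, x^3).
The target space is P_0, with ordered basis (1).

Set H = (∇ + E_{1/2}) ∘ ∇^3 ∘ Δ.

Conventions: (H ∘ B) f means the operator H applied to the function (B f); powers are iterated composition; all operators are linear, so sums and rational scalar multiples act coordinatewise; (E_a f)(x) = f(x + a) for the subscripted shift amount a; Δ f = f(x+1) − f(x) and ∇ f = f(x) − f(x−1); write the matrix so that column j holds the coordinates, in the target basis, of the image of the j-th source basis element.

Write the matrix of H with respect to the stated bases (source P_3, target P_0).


image of 1: 0
image of x: 0
image of x^2: 0
image of x^3: 0
each image's coordinates form column j of the matrix

the matrix is [[0, 0, 0, 0]] (rows listed top to bottom)


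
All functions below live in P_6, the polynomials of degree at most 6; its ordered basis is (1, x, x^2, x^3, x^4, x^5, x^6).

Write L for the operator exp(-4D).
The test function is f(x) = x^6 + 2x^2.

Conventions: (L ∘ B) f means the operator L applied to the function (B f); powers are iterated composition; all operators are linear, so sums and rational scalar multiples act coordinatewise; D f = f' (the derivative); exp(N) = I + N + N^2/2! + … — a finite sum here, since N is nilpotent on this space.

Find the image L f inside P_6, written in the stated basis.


order-1 term: -24x^5 - 16x
order-2 term: 240x^4 + 32
order-3 term: -1280x^3
order-4 term: 3840x^2
order-5 term: -6144x
order-6 term: 4096
the series for exp(-4D) f terminates at order 6
exp(-4D) f = x^6 - 24x^5 + 240x^4 - 1280x^3 + 3842x^2 - 6160x + 4128

g(x) = x^6 - 24x^5 + 240x^4 - 1280x^3 + 3842x^2 - 6160x + 4128


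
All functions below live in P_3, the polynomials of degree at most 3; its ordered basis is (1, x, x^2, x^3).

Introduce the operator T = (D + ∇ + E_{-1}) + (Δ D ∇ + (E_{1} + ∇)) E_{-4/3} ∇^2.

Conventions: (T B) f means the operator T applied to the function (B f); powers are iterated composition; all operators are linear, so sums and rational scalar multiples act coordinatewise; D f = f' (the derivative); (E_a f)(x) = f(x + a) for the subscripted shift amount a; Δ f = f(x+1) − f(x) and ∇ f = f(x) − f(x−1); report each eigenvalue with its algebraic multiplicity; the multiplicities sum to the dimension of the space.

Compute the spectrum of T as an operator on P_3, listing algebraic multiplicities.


image of 1: 1
image of x: x + 1
image of x^2: x^2 + 2x + 2
image of x^3: x^3 + 3x^2 + 6x - 2
the matrix is upper triangular; its diagonal is (1, 1, 1, 1)
for a triangular matrix the eigenvalues are the diagonal entries, with algebraic multiplicity their repetition count

λ = 1 (multiplicity 4)


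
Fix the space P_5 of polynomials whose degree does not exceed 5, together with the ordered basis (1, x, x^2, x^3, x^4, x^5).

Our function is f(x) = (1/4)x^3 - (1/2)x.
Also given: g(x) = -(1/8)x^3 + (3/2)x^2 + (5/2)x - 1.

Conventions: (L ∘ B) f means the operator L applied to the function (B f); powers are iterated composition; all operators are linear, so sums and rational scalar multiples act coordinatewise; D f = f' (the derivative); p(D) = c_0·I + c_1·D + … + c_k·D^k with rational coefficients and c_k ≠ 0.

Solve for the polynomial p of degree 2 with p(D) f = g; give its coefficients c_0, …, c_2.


D^0 f = (1/4)x^3 - (1/2)x
D^1 f = (3/4)x^2 - 1/2
D^2 f = (3/2)x
matching coefficients of g against c_0 f + c_1 Df + … from the top degree down determines the c_i
solution: c_0 = -1/2, c_1 = 2, c_2 = 3/2

c_0 = -1/2, c_1 = 2, c_2 = 3/2


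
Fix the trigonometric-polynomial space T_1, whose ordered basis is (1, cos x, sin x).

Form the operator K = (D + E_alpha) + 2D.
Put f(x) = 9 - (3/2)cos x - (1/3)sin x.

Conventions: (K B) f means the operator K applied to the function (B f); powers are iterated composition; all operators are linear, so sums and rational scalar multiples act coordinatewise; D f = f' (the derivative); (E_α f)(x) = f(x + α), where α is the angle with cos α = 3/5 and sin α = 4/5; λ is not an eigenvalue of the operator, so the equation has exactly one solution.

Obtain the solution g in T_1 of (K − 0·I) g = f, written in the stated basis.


write g with unknown coordinates in the stated basis and equate coefficients in (K − 0·I) g = f
solving from the highest basis element down gives g = 9 + (11/444)cos x - (59/148)sin x
check: K g = 9 - (3/2)cos x - (1/3)sin x
so K g − 0·g = 9 - (3/2)cos x - (1/3)sin x = f ✓

g(x) = 9 + (11/444)cos x - (59/148)sin x


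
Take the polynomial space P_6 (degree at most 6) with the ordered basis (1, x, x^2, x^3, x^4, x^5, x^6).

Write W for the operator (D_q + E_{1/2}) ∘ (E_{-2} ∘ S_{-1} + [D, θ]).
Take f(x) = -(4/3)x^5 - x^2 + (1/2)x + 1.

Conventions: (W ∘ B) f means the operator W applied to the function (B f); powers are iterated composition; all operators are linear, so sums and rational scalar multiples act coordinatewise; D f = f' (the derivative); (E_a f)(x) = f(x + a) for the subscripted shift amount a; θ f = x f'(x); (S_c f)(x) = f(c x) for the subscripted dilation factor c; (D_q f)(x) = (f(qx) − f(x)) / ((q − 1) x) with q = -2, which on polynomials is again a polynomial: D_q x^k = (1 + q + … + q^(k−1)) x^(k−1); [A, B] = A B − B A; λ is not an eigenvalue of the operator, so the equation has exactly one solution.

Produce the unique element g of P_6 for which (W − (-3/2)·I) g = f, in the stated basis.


g(x) = -(8/3)x^5 + (8/5)x^4 - (6664/15)x^3 + (17762/25)x^2 - (669286/75)x + 885007/250

write g with unknown coordinates in the stated basis and equate coefficients in (W − (-3/2)·I) g = f
solving from the highest basis element down gives g = -(8/3)x^5 + (8/5)x^4 - (6664/15)x^3 + (17762/25)x^2 - (669286/75)x + 885007/250
check: W g = (8/3)x^5 - (12/5)x^4 + (3332/5)x^3 - (26668/25)x^2 + (669311/50)x - 2654521/500
so W g − (-3/2)·g = -(4/3)x^5 - x^2 + (1/2)x + 1 = f ✓
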